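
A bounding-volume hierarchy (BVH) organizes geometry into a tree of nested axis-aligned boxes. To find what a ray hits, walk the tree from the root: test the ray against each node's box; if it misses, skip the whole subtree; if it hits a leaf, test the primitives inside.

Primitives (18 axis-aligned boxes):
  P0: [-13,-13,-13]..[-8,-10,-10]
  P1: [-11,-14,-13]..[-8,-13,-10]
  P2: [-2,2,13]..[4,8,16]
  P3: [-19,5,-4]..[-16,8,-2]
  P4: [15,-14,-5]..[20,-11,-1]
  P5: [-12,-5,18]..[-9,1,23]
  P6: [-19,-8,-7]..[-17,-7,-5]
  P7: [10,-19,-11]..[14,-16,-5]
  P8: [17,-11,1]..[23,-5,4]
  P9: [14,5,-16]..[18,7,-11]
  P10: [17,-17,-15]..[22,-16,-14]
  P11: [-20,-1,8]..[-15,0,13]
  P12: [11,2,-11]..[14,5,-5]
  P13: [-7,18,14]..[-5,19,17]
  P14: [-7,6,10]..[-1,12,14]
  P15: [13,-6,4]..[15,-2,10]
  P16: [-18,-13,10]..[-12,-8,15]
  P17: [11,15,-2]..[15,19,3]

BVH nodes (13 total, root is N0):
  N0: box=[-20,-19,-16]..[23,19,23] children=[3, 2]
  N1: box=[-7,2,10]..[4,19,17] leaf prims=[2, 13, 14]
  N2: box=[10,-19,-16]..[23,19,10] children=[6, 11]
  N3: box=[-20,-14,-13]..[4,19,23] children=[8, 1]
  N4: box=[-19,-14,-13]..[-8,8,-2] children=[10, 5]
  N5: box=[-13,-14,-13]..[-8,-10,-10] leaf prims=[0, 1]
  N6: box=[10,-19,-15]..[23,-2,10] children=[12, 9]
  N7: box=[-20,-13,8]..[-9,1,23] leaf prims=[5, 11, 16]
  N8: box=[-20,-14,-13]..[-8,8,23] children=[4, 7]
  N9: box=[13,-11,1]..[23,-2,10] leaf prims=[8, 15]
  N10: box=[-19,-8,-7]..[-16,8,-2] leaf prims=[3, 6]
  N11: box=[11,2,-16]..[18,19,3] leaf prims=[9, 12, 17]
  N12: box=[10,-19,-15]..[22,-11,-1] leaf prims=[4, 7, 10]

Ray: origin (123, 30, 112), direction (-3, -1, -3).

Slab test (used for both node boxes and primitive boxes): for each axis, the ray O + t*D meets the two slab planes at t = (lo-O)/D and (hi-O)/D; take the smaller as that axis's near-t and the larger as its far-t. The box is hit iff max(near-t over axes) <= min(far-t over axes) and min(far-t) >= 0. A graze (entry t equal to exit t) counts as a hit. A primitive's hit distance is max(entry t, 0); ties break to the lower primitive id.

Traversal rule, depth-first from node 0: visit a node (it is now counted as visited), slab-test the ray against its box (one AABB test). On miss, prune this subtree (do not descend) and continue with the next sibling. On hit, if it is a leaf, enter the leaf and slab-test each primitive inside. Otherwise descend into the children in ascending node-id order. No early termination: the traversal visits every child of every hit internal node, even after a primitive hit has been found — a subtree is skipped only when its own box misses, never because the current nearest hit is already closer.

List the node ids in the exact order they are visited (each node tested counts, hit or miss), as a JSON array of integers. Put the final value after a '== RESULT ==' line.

Walk:
N0 x:[100/3,143/3] y:[11,49] z:[89/3,128/3] -> hit [100/3,128/3], descend [2, 3]
  N2 x:[100/3,113/3] y:[11,49] z:[34,128/3] -> hit [34,113/3], descend [6, 11]
    N6 x:[100/3,113/3] y:[32,49] z:[34,127/3] -> hit [34,113/3], descend [9, 12]
      N9 x:[100/3,110/3] y:[32,41] z:[34,37] -> hit [34,110/3] leaf, test {P8(miss), P15@t=36}
      N12 x:[101/3,113/3] y:[41,49] z:[113/3,127/3] -> miss, prune
    N11 x:[35,112/3] y:[11,28] z:[109/3,128/3] -> miss, prune
  N3 x:[119/3,143/3] y:[11,44] z:[89/3,125/3] -> hit [119/3,125/3], descend [1, 8]
    N1 x:[119/3,130/3] y:[11,28] z:[95/3,34] -> miss, prune
    N8 x:[131/3,143/3] y:[22,44] z:[89/3,125/3] -> miss, prune

Visited [0, 2, 6, 9, 12, 11, 3, 1, 8]. Tests: 9 box, 1 leaf. Nearest: P15.

== RESULT ==
[0, 2, 6, 9, 12, 11, 3, 1, 8]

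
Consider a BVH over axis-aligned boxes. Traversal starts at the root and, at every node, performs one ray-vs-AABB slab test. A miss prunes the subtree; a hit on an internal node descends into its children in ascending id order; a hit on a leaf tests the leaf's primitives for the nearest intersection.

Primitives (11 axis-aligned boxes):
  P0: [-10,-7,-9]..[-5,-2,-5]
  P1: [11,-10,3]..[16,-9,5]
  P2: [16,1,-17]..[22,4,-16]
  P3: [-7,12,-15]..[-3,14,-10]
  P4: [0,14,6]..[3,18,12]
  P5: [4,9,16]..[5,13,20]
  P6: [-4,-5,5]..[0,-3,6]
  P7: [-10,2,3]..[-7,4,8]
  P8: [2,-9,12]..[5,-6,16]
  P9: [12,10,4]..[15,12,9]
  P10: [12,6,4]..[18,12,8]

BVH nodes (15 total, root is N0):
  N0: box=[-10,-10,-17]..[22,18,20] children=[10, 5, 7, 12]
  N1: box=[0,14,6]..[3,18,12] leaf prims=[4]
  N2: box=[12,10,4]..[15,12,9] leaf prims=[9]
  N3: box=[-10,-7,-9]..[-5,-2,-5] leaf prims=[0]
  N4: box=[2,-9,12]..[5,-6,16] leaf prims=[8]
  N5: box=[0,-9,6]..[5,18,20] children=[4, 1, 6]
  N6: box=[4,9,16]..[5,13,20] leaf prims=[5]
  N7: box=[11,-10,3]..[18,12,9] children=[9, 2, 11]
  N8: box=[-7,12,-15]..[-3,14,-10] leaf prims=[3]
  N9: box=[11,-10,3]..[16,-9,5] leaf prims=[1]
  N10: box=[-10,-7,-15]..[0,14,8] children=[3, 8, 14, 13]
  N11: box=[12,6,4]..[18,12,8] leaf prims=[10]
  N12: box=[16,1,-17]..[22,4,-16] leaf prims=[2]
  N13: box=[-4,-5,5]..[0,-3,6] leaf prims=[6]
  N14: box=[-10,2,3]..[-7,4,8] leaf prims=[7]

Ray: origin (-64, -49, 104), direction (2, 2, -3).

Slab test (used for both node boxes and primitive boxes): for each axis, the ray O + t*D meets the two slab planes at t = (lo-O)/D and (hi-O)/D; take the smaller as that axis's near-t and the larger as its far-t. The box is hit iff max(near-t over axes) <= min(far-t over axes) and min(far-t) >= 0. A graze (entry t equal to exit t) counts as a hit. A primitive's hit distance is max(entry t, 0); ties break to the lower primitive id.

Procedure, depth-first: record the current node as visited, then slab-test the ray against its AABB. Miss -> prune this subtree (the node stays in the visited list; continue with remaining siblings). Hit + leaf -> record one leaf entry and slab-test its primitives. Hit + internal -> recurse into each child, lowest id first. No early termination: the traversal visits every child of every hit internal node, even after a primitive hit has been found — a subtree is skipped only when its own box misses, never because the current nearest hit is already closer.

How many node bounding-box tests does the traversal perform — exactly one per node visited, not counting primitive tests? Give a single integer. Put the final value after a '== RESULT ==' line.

Walk:
N0 x:[27,43] y:[39/2,67/2] z:[28,121/3] -> hit [28,67/2], descend [5, 7, 10, 12]
  N5 x:[32,69/2] y:[20,67/2] z:[28,98/3] -> hit [32,98/3], descend [1, 4, 6]
    N1 x:[32,67/2] y:[63/2,67/2] z:[92/3,98/3] -> hit [32,98/3] leaf, test {P4@t=32}
    N4 x:[33,69/2] y:[20,43/2] z:[88/3,92/3] -> miss, prune
    N6 x:[34,69/2] y:[29,31] z:[28,88/3] -> miss, prune
  N7 x:[75/2,41] y:[39/2,61/2] z:[95/3,101/3] -> miss, prune
  N10 x:[27,32] y:[21,63/2] z:[32,119/3] -> miss, prune
  N12 x:[40,43] y:[25,53/2] z:[40,121/3] -> miss, prune

order=[0, 5, 1, 4, 6, 7, 10, 12]  |boxes|=8  |leaves|=1  hit=P4

== RESULT ==
8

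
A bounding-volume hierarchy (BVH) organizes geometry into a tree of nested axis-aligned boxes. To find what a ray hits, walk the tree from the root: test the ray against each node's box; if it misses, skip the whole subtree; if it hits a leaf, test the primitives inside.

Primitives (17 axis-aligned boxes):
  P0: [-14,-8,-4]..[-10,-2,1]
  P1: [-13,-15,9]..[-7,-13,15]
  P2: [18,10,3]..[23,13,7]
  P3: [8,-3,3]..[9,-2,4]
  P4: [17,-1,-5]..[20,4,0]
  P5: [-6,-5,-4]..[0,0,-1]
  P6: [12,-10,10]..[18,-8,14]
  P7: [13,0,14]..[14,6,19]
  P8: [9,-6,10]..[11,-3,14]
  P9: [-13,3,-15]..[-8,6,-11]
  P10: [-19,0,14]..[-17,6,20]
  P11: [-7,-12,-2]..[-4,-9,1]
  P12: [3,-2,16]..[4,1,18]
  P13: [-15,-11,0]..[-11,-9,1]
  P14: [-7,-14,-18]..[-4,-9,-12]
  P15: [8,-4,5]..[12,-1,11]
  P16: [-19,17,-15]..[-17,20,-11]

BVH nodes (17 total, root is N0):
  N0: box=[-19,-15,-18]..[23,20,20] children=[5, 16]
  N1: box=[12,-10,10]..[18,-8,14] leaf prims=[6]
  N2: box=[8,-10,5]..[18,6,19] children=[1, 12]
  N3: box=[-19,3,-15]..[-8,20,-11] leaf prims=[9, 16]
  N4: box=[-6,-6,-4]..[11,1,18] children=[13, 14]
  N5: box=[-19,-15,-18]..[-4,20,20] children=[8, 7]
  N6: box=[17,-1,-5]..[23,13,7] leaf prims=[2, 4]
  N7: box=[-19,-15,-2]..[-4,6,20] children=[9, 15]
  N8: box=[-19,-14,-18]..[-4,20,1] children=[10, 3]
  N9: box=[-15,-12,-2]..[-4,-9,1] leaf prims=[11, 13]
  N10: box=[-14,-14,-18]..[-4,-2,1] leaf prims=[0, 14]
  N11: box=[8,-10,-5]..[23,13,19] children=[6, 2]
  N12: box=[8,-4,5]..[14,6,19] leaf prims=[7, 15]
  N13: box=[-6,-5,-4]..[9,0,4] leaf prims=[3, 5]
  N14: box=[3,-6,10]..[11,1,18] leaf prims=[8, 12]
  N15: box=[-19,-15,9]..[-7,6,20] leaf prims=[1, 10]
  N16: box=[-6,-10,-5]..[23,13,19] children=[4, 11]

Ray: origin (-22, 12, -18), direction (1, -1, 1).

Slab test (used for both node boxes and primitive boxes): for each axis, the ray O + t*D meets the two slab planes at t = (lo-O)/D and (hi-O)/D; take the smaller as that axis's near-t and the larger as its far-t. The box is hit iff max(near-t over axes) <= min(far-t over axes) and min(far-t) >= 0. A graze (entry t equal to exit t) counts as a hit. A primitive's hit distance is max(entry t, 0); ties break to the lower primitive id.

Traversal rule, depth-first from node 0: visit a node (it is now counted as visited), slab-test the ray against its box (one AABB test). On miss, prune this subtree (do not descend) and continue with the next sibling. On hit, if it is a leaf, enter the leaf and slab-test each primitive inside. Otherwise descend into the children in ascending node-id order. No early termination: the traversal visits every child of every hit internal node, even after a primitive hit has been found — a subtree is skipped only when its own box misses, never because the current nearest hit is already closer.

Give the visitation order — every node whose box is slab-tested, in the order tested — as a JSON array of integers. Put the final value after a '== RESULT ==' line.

Traverse from the root:
N0 x:[3,45] y:[-8,27] z:[0,38] -> hit [3,27], descend [5, 16]
  N5 x:[3,18] y:[-8,27] z:[0,38] -> hit [3,18], descend [7, 8]
    N7 x:[3,18] y:[6,27] z:[16,38] -> hit [16,18], descend [9, 15]
      N9 x:[7,18] y:[21,24] z:[16,19] -> miss, prune
      N15 x:[3,15] y:[6,27] z:[27,38] -> miss, prune
    N8 x:[3,18] y:[-8,26] z:[0,19] -> hit [3,18], descend [3, 10]
      N3 x:[3,14] y:[-8,9] z:[3,7] -> hit [3,7] leaf, test {P9(miss), P16(miss)}
      N10 x:[8,18] y:[14,26] z:[0,19] -> hit [14,18] leaf, test {P0(miss), P14(miss)}
  N16 x:[16,45] y:[-1,22] z:[13,37] -> hit [16,22], descend [4, 11]
    N4 x:[16,33] y:[11,18] z:[14,36] -> hit [16,18], descend [13, 14]
      N13 x:[16,31] y:[12,17] z:[14,22] -> hit [16,17] leaf, test {P3(miss), P5@t=16}
      N14 x:[25,33] y:[11,18] z:[28,36] -> miss, prune
    N11 x:[30,45] y:[-1,22] z:[13,37] -> miss, prune

Visited [0, 5, 7, 9, 15, 8, 3, 10, 16, 4, 13, 14, 11]. Tests: 13 box, 3 leaf. Nearest: P5.

== RESULT ==
[0, 5, 7, 9, 15, 8, 3, 10, 16, 4, 13, 14, 11]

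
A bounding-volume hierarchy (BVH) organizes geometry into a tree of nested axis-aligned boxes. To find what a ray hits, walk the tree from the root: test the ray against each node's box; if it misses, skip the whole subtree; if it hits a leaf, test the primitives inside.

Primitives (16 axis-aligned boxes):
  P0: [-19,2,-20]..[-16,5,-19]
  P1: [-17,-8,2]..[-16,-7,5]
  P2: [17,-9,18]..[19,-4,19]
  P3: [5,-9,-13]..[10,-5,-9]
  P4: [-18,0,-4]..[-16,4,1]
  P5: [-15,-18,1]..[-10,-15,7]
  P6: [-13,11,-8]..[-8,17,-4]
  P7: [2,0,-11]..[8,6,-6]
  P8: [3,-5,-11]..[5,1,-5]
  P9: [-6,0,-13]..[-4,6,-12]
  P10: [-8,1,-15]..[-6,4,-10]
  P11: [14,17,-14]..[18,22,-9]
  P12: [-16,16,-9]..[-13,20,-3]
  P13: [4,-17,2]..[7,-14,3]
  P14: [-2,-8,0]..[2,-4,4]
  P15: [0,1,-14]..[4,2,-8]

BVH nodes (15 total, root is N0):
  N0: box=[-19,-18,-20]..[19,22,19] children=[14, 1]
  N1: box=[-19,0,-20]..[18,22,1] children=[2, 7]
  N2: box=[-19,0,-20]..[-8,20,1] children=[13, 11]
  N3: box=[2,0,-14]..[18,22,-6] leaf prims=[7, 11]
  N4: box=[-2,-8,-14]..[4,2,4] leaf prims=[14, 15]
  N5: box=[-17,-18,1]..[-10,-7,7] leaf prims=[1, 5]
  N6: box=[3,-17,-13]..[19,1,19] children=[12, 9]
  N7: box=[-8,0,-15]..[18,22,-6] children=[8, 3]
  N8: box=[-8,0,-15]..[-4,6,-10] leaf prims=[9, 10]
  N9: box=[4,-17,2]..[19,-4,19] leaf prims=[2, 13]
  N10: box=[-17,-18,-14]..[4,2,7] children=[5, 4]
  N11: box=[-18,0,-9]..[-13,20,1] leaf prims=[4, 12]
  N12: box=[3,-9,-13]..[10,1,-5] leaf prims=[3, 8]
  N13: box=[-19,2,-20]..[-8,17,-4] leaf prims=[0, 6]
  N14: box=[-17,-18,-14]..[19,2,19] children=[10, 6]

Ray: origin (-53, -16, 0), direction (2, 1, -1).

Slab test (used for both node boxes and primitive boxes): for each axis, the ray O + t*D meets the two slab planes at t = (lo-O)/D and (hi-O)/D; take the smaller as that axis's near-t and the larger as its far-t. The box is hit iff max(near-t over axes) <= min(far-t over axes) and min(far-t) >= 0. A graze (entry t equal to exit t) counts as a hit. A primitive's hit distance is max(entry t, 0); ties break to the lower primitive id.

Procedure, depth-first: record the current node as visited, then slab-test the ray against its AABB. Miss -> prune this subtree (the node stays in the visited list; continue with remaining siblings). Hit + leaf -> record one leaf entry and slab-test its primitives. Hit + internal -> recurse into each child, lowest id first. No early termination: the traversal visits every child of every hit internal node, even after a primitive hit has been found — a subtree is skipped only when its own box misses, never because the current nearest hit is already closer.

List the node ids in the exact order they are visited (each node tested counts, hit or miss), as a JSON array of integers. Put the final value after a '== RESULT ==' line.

Walk:
N0 x:[17,36] y:[-2,38] z:[-19,20] -> hit [17,20], descend [1, 14]
  N1 x:[17,71/2] y:[16,38] z:[-1,20] -> hit [17,20], descend [2, 7]
    N2 x:[17,45/2] y:[16,36] z:[-1,20] -> hit [17,20], descend [11, 13]
      N11 x:[35/2,20] y:[16,36] z:[-1,9] -> miss, prune
      N13 x:[17,45/2] y:[18,33] z:[4,20] -> hit [18,20] leaf, test {P0(miss), P6(miss)}
    N7 x:[45/2,71/2] y:[16,38] z:[6,15] -> miss, prune
  N14 x:[18,36] y:[-2,18] z:[-19,14] -> miss, prune

Summary -> nodes [0, 1, 2, 11, 13, 7, 14]; box-tests=7; leaf-entries=1; first=miss

== RESULT ==
[0, 1, 2, 11, 13, 7, 14]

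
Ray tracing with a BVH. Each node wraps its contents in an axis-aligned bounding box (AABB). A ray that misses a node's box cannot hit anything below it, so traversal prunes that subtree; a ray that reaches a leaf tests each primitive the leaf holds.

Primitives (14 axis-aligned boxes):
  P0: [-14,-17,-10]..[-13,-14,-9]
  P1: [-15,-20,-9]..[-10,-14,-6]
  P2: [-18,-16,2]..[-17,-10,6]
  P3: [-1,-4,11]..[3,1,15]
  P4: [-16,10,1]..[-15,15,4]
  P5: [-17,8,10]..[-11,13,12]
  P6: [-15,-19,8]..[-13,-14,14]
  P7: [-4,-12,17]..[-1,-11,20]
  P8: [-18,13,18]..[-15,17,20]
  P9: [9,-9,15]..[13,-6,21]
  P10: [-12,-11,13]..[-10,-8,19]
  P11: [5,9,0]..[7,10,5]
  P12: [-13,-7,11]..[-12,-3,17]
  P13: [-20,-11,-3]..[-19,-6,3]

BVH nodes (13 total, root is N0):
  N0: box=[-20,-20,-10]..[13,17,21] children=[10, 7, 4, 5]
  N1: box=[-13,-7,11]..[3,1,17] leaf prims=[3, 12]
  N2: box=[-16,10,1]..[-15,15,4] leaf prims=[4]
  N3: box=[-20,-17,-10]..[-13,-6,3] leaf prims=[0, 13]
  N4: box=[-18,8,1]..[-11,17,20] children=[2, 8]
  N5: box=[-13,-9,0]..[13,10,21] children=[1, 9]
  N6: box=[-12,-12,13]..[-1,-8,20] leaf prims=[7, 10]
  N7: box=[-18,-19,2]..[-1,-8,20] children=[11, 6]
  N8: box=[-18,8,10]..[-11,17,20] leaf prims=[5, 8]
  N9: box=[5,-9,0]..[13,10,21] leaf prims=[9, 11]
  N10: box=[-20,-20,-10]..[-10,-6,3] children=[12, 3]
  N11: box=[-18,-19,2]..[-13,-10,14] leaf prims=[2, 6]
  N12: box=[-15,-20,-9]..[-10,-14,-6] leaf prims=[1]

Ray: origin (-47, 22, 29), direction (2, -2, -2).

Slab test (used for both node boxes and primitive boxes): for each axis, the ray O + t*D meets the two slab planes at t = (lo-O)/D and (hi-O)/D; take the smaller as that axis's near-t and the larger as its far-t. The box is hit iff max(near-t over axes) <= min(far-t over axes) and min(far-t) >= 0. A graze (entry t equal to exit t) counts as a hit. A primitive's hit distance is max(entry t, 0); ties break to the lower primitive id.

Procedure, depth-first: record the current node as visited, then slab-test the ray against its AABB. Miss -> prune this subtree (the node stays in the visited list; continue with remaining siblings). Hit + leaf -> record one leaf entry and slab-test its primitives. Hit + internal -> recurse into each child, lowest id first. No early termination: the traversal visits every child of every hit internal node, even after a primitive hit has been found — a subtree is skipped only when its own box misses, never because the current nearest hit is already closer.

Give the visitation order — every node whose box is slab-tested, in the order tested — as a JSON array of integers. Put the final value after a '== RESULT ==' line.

Traverse from the root:
N0 x:[27/2,30] y:[5/2,21] z:[4,39/2] -> hit [27/2,39/2], descend [4, 5, 7, 10]
  N4 x:[29/2,18] y:[5/2,7] z:[9/2,14] -> miss, prune
  N5 x:[17,30] y:[6,31/2] z:[4,29/2] -> miss, prune
  N7 x:[29/2,23] y:[15,41/2] z:[9/2,27/2] -> miss, prune
  N10 x:[27/2,37/2] y:[14,21] z:[13,39/2] -> hit [14,37/2], descend [3, 12]
    N3 x:[27/2,17] y:[14,39/2] z:[13,39/2] -> hit [14,17] leaf, test {P0(miss), P13@t=14}
    N12 x:[16,37/2] y:[18,21] z:[35/2,19] -> hit [18,37/2] leaf, test {P1@t=18}

Visited [0, 4, 5, 7, 10, 3, 12]. Tests: 7 box, 2 leaf. Nearest: P13.

== RESULT ==
[0, 4, 5, 7, 10, 3, 12]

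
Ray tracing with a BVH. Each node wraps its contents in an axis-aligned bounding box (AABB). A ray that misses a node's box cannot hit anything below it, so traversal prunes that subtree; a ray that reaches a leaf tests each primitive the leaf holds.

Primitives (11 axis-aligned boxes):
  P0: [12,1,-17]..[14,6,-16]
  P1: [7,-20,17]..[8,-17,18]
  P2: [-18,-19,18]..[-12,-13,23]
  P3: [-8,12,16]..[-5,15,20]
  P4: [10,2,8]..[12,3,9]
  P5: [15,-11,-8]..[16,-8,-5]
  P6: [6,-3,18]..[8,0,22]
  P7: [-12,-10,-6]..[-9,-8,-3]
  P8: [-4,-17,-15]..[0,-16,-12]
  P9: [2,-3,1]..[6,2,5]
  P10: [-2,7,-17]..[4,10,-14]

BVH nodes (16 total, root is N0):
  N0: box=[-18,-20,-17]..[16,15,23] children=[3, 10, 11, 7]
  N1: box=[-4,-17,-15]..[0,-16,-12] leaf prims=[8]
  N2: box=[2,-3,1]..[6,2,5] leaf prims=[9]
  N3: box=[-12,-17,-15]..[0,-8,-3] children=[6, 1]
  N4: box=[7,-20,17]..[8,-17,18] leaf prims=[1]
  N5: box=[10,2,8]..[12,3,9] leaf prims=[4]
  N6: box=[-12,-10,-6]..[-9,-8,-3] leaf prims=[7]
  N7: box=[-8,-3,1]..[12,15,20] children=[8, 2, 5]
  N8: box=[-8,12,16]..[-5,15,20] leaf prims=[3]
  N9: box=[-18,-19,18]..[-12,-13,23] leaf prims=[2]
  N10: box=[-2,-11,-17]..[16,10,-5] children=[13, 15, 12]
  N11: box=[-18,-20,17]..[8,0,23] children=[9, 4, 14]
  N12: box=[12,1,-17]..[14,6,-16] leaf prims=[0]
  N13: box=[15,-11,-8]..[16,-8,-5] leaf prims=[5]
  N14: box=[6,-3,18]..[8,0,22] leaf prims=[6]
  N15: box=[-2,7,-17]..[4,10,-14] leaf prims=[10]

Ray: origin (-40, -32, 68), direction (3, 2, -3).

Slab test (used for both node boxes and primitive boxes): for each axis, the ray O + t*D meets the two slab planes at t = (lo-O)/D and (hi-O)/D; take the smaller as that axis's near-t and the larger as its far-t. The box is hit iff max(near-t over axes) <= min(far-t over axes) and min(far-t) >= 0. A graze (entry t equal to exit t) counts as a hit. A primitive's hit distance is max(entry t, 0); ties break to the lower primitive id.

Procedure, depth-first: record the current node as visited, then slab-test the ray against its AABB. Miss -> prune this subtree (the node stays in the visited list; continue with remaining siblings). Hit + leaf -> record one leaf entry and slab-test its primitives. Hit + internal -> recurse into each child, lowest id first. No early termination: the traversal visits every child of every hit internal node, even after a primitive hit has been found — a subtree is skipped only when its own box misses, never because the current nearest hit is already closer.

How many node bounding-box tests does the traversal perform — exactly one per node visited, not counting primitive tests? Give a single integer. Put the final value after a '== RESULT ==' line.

Walk:
N0 x:[22/3,56/3] y:[6,47/2] z:[15,85/3] -> hit [15,56/3], descend [3, 7, 10, 11]
  N3 x:[28/3,40/3] y:[15/2,12] z:[71/3,83/3] -> miss, prune
  N7 x:[32/3,52/3] y:[29/2,47/2] z:[16,67/3] -> hit [16,52/3], descend [2, 5, 8]
    N2 x:[14,46/3] y:[29/2,17] z:[21,67/3] -> miss, prune
    N5 x:[50/3,52/3] y:[17,35/2] z:[59/3,20] -> miss, prune
    N8 x:[32/3,35/3] y:[22,47/2] z:[16,52/3] -> miss, prune
  N10 x:[38/3,56/3] y:[21/2,21] z:[73/3,85/3] -> miss, prune
  N11 x:[22/3,16] y:[6,16] z:[15,17] -> hit [15,16], descend [4, 9, 14]
    N4 x:[47/3,16] y:[6,15/2] z:[50/3,17] -> miss, prune
    N9 x:[22/3,28/3] y:[13/2,19/2] z:[15,50/3] -> miss, prune
    N14 x:[46/3,16] y:[29/2,16] z:[46/3,50/3] -> hit [46/3,16] leaf, test {P6@t=46/3}

Visited [0, 3, 7, 2, 5, 8, 10, 11, 4, 9, 14]. Tests: 11 box, 1 leaf. Nearest: P6.

== RESULT ==
11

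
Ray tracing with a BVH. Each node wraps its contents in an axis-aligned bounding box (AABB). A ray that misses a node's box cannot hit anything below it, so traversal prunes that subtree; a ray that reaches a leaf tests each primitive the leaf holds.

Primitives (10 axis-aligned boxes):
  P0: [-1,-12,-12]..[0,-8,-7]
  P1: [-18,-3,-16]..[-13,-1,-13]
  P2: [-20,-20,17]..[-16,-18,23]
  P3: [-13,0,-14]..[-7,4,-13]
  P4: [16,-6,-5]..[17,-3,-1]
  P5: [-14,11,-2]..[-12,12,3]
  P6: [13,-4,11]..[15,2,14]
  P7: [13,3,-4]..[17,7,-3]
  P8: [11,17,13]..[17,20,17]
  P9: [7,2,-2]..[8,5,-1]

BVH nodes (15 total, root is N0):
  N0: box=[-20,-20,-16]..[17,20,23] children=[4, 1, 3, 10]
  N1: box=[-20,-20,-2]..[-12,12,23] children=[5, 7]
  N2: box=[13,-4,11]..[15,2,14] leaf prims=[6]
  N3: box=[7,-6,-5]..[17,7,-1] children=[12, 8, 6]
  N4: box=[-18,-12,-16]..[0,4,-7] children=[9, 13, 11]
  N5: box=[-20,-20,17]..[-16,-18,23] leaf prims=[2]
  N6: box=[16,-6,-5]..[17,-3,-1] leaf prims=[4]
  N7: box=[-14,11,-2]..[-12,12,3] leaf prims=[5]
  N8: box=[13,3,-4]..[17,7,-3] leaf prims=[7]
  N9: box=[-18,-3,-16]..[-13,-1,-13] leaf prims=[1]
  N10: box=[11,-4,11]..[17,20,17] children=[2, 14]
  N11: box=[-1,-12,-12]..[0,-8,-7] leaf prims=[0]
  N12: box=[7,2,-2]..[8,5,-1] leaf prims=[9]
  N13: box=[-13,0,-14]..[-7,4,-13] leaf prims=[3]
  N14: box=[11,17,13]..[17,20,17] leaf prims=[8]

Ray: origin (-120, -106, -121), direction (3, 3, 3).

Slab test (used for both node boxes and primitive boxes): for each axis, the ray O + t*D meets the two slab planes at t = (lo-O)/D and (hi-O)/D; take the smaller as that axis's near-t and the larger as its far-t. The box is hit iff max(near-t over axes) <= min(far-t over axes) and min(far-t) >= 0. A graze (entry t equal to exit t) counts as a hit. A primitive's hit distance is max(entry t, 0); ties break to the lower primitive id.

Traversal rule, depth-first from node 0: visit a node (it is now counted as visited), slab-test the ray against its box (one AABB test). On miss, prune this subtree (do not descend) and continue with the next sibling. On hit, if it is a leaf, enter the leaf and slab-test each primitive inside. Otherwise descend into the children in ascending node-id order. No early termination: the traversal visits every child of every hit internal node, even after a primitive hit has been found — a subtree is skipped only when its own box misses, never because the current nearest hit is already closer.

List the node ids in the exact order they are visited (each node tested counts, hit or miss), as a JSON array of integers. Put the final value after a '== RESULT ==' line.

Trace the traversal:
N0 x:[100/3,137/3] y:[86/3,42] z:[35,48] -> hit [35,42], descend [1, 3, 4, 10]
  N1 x:[100/3,36] y:[86/3,118/3] z:[119/3,48] -> miss, prune
  N3 x:[127/3,137/3] y:[100/3,113/3] z:[116/3,40] -> miss, prune
  N4 x:[34,40] y:[94/3,110/3] z:[35,38] -> hit [35,110/3], descend [9, 11, 13]
    N9 x:[34,107/3] y:[103/3,35] z:[35,36] -> hit [35,35] leaf, test {P1@t=35}
    N11 x:[119/3,40] y:[94/3,98/3] z:[109/3,38] -> miss, prune
    N13 x:[107/3,113/3] y:[106/3,110/3] z:[107/3,36] -> hit [107/3,36] leaf, test {P3@t=107/3}
  N10 x:[131/3,137/3] y:[34,42] z:[44,46] -> miss, prune

order=[0, 1, 3, 4, 9, 11, 13, 10]  |boxes|=8  |leaves|=2  hit=P1

== RESULT ==
[0, 1, 3, 4, 9, 11, 13, 10]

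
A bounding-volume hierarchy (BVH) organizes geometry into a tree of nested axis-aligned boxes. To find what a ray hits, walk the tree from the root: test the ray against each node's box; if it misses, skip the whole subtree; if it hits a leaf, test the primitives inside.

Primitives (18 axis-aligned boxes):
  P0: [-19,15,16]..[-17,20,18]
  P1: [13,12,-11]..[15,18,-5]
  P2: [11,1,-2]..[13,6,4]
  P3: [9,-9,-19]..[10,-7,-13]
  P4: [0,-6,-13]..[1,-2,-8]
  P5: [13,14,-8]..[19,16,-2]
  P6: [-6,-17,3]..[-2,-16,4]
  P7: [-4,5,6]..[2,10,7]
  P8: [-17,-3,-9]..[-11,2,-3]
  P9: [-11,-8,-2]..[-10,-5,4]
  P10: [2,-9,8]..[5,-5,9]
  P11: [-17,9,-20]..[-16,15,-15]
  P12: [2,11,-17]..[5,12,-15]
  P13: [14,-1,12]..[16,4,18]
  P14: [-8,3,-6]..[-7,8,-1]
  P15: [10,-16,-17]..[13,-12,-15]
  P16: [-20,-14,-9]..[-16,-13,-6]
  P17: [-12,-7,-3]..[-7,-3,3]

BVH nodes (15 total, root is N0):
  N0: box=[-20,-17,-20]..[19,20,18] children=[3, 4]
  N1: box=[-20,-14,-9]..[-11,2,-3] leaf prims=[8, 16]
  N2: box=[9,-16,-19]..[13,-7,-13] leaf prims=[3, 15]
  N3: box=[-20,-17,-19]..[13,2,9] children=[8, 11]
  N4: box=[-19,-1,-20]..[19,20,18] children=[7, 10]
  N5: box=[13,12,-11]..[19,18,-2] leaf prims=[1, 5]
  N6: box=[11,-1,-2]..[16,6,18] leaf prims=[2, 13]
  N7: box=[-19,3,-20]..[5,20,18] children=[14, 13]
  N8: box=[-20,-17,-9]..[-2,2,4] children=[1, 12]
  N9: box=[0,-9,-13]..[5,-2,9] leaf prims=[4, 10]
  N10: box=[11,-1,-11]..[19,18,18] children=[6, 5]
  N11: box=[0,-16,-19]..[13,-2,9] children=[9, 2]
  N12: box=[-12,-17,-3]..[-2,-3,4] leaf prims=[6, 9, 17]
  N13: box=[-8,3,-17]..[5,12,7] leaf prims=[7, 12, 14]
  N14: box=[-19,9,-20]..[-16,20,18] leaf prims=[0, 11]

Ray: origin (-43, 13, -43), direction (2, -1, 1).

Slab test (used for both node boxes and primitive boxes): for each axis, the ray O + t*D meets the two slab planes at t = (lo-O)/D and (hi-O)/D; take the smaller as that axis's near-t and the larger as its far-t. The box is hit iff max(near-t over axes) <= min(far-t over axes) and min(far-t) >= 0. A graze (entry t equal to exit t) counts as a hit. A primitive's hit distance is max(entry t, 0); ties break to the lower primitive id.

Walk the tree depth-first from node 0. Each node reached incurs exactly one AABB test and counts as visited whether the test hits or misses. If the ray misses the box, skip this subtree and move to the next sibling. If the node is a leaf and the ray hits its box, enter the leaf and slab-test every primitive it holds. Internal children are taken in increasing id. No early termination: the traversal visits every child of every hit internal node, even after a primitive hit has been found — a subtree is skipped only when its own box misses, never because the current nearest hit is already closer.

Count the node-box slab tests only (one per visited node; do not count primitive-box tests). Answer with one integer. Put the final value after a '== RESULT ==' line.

Walk:
N0 x:[23/2,31] y:[-7,30] z:[23,61] -> hit [23,30], descend [3, 4]
  N3 x:[23/2,28] y:[11,30] z:[24,52] -> hit [24,28], descend [8, 11]
    N8 x:[23/2,41/2] y:[11,30] z:[34,47] -> miss, prune
    N11 x:[43/2,28] y:[15,29] z:[24,52] -> hit [24,28], descend [2, 9]
      N2 x:[26,28] y:[20,29] z:[24,30] -> hit [26,28] leaf, test {P3(miss), P15@t=53/2}
      N9 x:[43/2,24] y:[15,22] z:[30,52] -> miss, prune
  N4 x:[12,31] y:[-7,14] z:[23,61] -> miss, prune

Summary -> nodes [0, 3, 8, 11, 2, 9, 4]; box-tests=7; leaf-entries=1; first=P15

== RESULT ==
7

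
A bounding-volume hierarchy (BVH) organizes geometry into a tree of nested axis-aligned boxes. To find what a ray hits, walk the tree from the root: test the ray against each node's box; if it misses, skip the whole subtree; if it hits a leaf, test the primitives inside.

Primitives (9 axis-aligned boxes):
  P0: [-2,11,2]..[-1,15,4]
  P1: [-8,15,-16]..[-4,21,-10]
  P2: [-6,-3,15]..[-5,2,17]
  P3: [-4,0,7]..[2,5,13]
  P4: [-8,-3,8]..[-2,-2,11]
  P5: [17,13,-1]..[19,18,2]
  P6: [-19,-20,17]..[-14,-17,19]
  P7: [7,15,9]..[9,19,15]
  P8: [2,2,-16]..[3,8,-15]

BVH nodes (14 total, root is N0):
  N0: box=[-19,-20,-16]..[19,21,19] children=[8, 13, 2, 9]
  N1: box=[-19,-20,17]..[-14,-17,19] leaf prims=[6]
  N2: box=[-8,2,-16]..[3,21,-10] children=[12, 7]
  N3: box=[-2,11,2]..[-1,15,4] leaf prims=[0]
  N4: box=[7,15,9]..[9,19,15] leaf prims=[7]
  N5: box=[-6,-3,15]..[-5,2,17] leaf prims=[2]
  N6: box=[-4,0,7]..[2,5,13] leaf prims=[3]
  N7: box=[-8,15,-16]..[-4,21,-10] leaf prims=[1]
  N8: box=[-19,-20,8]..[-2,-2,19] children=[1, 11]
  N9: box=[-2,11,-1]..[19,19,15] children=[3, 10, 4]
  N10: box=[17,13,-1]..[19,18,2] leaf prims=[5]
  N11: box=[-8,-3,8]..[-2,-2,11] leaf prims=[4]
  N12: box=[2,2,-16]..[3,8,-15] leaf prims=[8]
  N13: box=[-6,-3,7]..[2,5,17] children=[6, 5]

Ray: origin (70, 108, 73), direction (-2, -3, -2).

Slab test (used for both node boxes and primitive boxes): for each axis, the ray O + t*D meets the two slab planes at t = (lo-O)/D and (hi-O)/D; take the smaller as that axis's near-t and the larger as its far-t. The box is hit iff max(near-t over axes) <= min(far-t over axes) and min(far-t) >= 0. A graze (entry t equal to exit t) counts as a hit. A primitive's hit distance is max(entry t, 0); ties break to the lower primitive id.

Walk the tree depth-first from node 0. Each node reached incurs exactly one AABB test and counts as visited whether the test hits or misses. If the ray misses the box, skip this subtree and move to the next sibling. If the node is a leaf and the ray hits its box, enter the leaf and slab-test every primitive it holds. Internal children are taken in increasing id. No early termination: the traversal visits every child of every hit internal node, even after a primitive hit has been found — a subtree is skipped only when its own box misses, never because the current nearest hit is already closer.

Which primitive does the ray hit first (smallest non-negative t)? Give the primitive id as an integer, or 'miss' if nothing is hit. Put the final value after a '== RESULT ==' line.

Trace the traversal:
N0 x:[51/2,89/2] y:[29,128/3] z:[27,89/2] -> hit [29,128/3], descend [2, 8, 9, 13]
  N2 x:[67/2,39] y:[29,106/3] z:[83/2,89/2] -> miss, prune
  N8 x:[36,89/2] y:[110/3,128/3] z:[27,65/2] -> miss, prune
  N9 x:[51/2,36] y:[89/3,97/3] z:[29,37] -> hit [89/3,97/3], descend [3, 4, 10]
    N3 x:[71/2,36] y:[31,97/3] z:[69/2,71/2] -> miss, prune
    N4 x:[61/2,63/2] y:[89/3,31] z:[29,32] -> hit [61/2,31] leaf, test {P7@t=61/2}
    N10 x:[51/2,53/2] y:[30,95/3] z:[71/2,37] -> miss, prune
  N13 x:[34,38] y:[103/3,37] z:[28,33] -> miss, prune

Summary -> nodes [0, 2, 8, 9, 3, 4, 10, 13]; box-tests=8; leaf-entries=1; first=P7

== RESULT ==
7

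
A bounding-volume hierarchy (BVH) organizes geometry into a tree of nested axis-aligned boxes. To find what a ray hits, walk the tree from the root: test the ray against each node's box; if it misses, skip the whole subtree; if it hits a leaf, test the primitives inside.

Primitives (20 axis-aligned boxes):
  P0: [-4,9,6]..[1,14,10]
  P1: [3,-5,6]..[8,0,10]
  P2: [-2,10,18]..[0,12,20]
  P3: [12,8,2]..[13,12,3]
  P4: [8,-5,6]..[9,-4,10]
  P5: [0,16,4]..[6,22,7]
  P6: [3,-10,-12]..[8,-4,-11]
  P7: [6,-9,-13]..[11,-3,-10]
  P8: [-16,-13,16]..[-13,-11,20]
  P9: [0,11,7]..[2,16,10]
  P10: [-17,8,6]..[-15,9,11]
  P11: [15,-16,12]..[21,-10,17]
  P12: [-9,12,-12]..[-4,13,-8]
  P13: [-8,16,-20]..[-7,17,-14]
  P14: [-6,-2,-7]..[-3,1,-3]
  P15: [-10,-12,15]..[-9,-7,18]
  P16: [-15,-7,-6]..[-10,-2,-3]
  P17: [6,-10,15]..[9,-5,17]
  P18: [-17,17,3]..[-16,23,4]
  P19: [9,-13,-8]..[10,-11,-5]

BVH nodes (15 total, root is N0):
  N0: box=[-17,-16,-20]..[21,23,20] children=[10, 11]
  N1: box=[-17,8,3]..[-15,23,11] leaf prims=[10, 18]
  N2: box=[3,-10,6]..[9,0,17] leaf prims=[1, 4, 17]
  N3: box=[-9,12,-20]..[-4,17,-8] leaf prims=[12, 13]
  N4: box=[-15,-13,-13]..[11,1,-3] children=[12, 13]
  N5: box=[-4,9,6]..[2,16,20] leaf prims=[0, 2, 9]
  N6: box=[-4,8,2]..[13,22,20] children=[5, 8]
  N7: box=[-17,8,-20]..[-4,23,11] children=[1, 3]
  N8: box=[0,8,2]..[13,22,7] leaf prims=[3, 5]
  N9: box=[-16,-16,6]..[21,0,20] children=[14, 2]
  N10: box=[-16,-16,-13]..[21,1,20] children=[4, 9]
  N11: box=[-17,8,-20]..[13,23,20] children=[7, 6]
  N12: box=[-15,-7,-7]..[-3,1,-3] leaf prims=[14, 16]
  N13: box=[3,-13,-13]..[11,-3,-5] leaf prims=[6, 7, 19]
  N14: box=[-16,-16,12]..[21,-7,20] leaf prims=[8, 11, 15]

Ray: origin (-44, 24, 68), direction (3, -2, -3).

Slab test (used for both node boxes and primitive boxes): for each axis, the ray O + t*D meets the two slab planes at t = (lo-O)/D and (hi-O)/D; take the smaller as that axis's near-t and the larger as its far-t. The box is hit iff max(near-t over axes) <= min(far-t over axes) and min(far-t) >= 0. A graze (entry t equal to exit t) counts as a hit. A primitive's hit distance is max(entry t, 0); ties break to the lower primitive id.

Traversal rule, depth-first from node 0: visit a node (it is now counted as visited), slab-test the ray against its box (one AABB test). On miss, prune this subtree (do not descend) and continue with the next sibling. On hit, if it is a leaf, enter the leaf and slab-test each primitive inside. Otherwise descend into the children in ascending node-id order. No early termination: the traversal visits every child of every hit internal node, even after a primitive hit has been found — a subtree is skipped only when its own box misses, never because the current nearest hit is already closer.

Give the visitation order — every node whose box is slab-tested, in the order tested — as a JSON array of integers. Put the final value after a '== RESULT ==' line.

Traverse from the root:
N0 x:[9,65/3] y:[1/2,20] z:[16,88/3] -> hit [16,20], descend [10, 11]
  N10 x:[28/3,65/3] y:[23/2,20] z:[16,27] -> hit [16,20], descend [4, 9]
    N4 x:[29/3,55/3] y:[23/2,37/2] z:[71/3,27] -> miss, prune
    N9 x:[28/3,65/3] y:[12,20] z:[16,62/3] -> hit [16,20], descend [2, 14]
      N2 x:[47/3,53/3] y:[12,17] z:[17,62/3] -> hit [17,17] leaf, test {P1(miss), P4(miss), P17@t=17}
      N14 x:[28/3,65/3] y:[31/2,20] z:[16,56/3] -> hit [16,56/3] leaf, test {P8(miss), P11(miss), P15(miss)}
  N11 x:[9,19] y:[1/2,8] z:[16,88/3] -> miss, prune

Visited [0, 10, 4, 9, 2, 14, 11]. Tests: 7 box, 2 leaf. Nearest: P17.

== RESULT ==
[0, 10, 4, 9, 2, 14, 11]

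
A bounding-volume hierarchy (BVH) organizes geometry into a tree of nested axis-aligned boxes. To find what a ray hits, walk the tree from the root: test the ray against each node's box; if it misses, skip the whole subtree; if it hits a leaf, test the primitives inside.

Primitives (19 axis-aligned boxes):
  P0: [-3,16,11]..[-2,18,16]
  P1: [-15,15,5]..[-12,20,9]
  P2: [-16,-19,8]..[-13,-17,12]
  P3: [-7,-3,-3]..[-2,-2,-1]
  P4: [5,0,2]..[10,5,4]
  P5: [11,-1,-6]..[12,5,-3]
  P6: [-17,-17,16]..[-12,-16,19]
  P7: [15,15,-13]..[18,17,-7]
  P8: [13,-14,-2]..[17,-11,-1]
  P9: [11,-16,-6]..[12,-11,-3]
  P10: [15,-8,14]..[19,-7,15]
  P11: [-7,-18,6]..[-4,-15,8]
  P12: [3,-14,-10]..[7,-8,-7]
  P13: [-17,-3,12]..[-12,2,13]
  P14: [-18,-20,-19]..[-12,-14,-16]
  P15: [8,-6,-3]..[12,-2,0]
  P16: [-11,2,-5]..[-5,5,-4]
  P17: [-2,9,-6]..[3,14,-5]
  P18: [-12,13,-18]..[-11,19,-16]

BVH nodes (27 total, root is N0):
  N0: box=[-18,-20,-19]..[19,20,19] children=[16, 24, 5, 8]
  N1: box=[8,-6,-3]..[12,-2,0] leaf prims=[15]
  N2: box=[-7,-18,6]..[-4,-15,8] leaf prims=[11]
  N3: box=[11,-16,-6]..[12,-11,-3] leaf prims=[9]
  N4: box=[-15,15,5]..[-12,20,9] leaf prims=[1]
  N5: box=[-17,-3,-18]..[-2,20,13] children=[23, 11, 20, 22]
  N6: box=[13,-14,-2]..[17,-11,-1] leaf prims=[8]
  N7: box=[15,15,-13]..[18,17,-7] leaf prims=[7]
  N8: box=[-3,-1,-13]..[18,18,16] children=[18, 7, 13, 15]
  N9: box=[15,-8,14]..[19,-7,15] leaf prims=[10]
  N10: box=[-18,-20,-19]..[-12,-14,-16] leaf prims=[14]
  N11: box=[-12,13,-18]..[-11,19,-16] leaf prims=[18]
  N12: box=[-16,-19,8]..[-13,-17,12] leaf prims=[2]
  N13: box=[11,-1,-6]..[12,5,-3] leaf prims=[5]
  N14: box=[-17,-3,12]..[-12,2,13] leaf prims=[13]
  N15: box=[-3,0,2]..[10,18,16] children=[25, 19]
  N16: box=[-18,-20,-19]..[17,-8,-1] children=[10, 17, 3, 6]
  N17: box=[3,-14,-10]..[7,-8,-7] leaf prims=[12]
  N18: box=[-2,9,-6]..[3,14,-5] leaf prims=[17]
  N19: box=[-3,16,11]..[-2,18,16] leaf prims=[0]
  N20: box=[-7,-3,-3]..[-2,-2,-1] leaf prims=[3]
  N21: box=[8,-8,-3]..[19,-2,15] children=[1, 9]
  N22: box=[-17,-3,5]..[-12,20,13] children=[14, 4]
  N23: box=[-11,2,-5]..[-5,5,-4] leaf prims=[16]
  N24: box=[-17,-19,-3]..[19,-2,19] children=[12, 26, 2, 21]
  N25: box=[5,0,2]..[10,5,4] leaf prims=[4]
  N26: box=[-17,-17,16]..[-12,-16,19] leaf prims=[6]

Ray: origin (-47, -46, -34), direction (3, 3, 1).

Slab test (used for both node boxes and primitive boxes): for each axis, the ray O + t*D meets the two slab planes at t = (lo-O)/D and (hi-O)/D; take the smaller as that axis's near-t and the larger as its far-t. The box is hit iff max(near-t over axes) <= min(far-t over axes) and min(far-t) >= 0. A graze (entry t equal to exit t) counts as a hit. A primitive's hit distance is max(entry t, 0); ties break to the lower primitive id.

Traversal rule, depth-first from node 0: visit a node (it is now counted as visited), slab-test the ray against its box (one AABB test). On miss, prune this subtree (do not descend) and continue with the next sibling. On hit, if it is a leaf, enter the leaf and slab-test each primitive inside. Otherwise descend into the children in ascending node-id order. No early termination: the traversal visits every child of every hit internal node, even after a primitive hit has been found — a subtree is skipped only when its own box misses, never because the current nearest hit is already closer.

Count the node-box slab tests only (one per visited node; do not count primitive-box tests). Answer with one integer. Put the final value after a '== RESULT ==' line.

Traverse from the root:
N0 x:[29/3,22] y:[26/3,22] z:[15,53] -> hit [15,22], descend [5, 8, 16, 24]
  N5 x:[10,15] y:[43/3,22] z:[16,47] -> miss, prune
  N8 x:[44/3,65/3] y:[15,64/3] z:[21,50] -> hit [21,64/3], descend [7, 13, 15, 18]
    N7 x:[62/3,65/3] y:[61/3,21] z:[21,27] -> hit [21,21] leaf, test {P7@t=21}
    N13 x:[58/3,59/3] y:[15,17] z:[28,31] -> miss, prune
    N15 x:[44/3,19] y:[46/3,64/3] z:[36,50] -> miss, prune
    N18 x:[15,50/3] y:[55/3,20] z:[28,29] -> miss, prune
  N16 x:[29/3,64/3] y:[26/3,38/3] z:[15,33] -> miss, prune
  N24 x:[10,22] y:[9,44/3] z:[31,53] -> miss, prune

9 AABB tests over nodes [0, 5, 8, 7, 13, 15, 18, 16, 24]; 1 leaf entered; closest P7.

== RESULT ==
9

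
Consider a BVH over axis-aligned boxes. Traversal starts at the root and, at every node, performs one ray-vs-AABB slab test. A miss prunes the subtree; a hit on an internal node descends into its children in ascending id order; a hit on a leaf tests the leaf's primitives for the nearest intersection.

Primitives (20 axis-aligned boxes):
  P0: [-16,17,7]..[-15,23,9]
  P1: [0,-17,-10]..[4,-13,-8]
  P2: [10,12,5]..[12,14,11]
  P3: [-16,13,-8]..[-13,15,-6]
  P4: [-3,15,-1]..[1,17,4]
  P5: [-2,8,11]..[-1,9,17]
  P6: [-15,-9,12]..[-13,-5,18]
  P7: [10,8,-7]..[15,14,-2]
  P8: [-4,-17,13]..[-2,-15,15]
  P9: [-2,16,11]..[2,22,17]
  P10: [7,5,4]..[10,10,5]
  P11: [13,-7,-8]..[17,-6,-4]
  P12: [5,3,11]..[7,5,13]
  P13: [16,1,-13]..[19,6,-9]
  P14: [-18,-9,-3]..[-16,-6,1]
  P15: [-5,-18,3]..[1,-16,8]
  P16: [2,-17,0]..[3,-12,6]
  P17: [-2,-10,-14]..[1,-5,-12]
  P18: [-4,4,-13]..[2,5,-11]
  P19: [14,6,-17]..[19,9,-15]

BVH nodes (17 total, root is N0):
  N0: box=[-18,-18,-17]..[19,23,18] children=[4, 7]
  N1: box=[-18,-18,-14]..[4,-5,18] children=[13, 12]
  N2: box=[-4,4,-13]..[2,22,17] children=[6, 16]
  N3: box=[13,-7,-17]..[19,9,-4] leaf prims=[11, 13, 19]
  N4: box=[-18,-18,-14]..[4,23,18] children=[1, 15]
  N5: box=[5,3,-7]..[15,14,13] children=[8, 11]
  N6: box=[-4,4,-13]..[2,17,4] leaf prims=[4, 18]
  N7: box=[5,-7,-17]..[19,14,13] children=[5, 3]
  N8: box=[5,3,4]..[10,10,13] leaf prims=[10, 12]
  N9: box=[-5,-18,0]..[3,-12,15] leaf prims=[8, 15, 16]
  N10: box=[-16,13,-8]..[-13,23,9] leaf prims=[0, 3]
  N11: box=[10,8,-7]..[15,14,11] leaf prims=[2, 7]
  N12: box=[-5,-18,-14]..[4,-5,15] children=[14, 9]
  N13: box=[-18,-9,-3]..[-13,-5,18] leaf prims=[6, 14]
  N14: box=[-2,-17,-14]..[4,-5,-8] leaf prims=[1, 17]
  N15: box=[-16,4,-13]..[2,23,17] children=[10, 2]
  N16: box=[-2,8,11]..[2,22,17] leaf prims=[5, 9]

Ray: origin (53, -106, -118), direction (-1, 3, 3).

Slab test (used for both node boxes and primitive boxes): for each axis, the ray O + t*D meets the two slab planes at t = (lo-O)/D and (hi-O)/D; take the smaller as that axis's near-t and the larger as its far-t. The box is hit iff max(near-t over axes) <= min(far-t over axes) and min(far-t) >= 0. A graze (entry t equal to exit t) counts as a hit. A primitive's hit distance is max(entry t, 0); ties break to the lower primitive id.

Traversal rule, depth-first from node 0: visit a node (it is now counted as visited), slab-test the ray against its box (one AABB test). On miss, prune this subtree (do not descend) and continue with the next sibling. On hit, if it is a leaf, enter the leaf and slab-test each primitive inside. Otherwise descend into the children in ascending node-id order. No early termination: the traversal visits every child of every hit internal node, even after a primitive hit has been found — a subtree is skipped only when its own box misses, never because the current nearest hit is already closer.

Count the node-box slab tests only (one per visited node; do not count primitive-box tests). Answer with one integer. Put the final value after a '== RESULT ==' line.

Walk:
N0 x:[34,71] y:[88/3,43] z:[101/3,136/3] -> hit [34,43], descend [4, 7]
  N4 x:[49,71] y:[88/3,43] z:[104/3,136/3] -> miss, prune
  N7 x:[34,48] y:[33,40] z:[101/3,131/3] -> hit [34,40], descend [3, 5]
    N3 x:[34,40] y:[33,115/3] z:[101/3,38] -> hit [34,38] leaf, test {P11(miss), P13@t=107/3, P19(miss)}
    N5 x:[38,48] y:[109/3,40] z:[37,131/3] -> hit [38,40], descend [8, 11]
      N8 x:[43,48] y:[109/3,116/3] z:[122/3,131/3] -> miss, prune
      N11 x:[38,43] y:[38,40] z:[37,43] -> hit [38,40] leaf, test {P2(miss), P7@t=38}

7 AABB tests over nodes [0, 4, 7, 3, 5, 8, 11]; 2 leaves entered; closest P13.

== RESULT ==
7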